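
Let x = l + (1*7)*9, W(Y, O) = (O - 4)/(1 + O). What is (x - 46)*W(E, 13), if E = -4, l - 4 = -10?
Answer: 99/14 ≈ 7.0714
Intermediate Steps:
l = -6 (l = 4 - 10 = -6)
W(Y, O) = (-4 + O)/(1 + O)
x = 57 (x = -6 + (1*7)*9 = -6 + 7*9 = -6 + 63 = 57)
(x - 46)*W(E, 13) = (57 - 46)*((-4 + 13)/(1 + 13)) = 11*(9/14) = 99/14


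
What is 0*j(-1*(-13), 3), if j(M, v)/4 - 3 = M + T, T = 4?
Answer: 0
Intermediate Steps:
j(M, v) = 28 + 4*M (j(M, v) = 12 + 4*(M + 4) = 12 + 4*(4 + M) = 12 + (16 + 4*M) = 28 + 4*M)
0*j(-1*(-13), 3) = 0*(28 + 4*(-1*(-13))) = 0*(28 + 4*13) = 0*(28 + 52) = 0*80 = 0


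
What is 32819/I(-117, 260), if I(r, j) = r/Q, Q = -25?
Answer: 820475/117 ≈ 7012.6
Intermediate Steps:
I(r, j) = -r/25 (I(r, j) = r/(-25) = r*(-1/25) = -r/25)
32819/I(-117, 260) = 32819/((-1/25*(-117))) = 32819/(117/25) = 32819*(25/117) = 820475/117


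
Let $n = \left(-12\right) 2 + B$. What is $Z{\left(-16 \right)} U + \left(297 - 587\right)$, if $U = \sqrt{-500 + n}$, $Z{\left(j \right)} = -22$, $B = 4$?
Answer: $-290 - 44 i \sqrt{130} \approx -290.0 - 501.68 i$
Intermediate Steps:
$n = -20$ ($n = \left(-12\right) 2 + 4 = -24 + 4 = -20$)
$U = 2 i \sqrt{130}$ ($U = \sqrt{-500 - 20} = \sqrt{-520} = 2 i \sqrt{130} \approx 22.803 i$)
$Z{\left(-16 \right)} U + \left(297 - 587\right) = - 22 \cdot 2 i \sqrt{130} + \left(297 - 587\right) = - 44 i \sqrt{130} - 290 = -290 - 44 i \sqrt{130}$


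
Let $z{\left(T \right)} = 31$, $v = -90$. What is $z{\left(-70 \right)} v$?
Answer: $-2790$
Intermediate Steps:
$z{\left(-70 \right)} v = 31 \left(-90\right) = -2790$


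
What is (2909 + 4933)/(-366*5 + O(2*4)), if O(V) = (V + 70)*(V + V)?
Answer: -1307/97 ≈ -13.474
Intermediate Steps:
O(V) = 2*V*(70 + V) (O(V) = (70 + V)*(2*V) = 2*V*(70 + V))
(2909 + 4933)/(-366*5 + O(2*4)) = (2909 + 4933)/(-366*5 + 2*(2*4)*(70 + 2*4)) = 7842/(-1830 + 2*8*(70 + 8)) = 7842/(-1830 + 2*8*78) = 7842/(-1830 + 1248) = 7842/(-582) = 7842*(-1/582) = -1307/97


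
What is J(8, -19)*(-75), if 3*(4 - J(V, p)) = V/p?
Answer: -5900/19 ≈ -310.53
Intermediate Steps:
J(V, p) = 4 - V/(3*p)
J(8, -19)*(-75) = (4 - ⅓*8/(-19))*(-75) = (4 - ⅓*8*(-1/19))*(-75) = (4 + 8/57)*(-75) = (236/57)*(-75) = -5900/19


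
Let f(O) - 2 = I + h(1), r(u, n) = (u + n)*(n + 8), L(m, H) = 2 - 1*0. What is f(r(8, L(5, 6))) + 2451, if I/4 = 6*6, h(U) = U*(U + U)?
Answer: 2599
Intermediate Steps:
L(m, H) = 2 (L(m, H) = 2 + 0 = 2)
h(U) = 2*U² (h(U) = U*(2*U) = 2*U²)
I = 144 (I = 4*(6*6) = 4*36 = 144)
r(u, n) = (8 + n)*(n + u) (r(u, n) = (n + u)*(8 + n) = (8 + n)*(n + u))
f(O) = 148 (f(O) = 2 + (144 + 2*1²) = 2 + (144 + 2*1) = 2 + (144 + 2) = 2 + 146 = 148)
f(r(8, L(5, 6))) + 2451 = 148 + 2451 = 2599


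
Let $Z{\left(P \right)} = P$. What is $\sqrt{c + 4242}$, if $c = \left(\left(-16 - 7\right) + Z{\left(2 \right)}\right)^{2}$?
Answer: $\sqrt{4683} \approx 68.432$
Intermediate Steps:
$c = 441$ ($c = \left(\left(-16 - 7\right) + 2\right)^{2} = \left(-23 + 2\right)^{2} = \left(-21\right)^{2} = 441$)
$\sqrt{c + 4242} = \sqrt{441 + 4242} = \sqrt{4683}$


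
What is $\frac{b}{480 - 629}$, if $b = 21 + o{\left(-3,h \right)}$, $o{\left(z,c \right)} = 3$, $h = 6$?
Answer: $- \frac{24}{149} \approx -0.16107$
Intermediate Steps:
$b = 24$ ($b = 21 + 3 = 24$)
$\frac{b}{480 - 629} = \frac{1}{480 - 629} \cdot 24 = \frac{1}{-149} \cdot 24 = \left(- \frac{1}{149}\right) 24 = - \frac{24}{149}$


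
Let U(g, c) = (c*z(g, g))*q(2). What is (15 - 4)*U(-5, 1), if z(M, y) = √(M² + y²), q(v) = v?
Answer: 110*√2 ≈ 155.56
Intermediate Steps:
U(g, c) = 2*c*√2*√(g²) (U(g, c) = (c*√(g² + g²))*2 = (c*√(2*g²))*2 = (c*(√2*√(g²)))*2 = (c*√2*√(g²))*2 = 2*c*√2*√(g²))
(15 - 4)*U(-5, 1) = (15 - 4)*(2*1*√2*√((-5)²)) = 11*(2*1*√2*√25) = 11*(2*1*√2*5) = 11*(10*√2) = 110*√2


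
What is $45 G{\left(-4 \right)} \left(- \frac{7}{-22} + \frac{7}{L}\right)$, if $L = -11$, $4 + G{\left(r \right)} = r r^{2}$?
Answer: $\frac{10710}{11} \approx 973.64$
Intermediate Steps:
$G{\left(r \right)} = -4 + r^{3}$ ($G{\left(r \right)} = -4 + r r^{2} = -4 + r^{3}$)
$45 G{\left(-4 \right)} \left(- \frac{7}{-22} + \frac{7}{L}\right) = 45 \left(-4 + \left(-4\right)^{3}\right) \left(- \frac{7}{-22} + \frac{7}{-11}\right) = 45 \left(-4 - 64\right) \left(\left(-7\right) \left(- \frac{1}{22}\right) + 7 \left(- \frac{1}{11}\right)\right) = 45 \left(-68\right) \left(\frac{7}{22} - \frac{7}{11}\right) = \left(-3060\right) \left(- \frac{7}{22}\right) = \frac{10710}{11}$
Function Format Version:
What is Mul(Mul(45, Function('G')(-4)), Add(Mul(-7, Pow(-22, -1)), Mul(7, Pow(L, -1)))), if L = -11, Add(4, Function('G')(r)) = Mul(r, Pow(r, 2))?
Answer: Rational(10710, 11) ≈ 973.64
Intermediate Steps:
Function('G')(r) = Add(-4, Pow(r, 3)) (Function('G')(r) = Add(-4, Mul(r, Pow(r, 2))) = Add(-4, Pow(r, 3)))
Mul(Mul(45, Function('G')(-4)), Add(Mul(-7, Pow(-22, -1)), Mul(7, Pow(L, -1)))) = Mul(Mul(45, Add(-4, Pow(-4, 3))), Add(Mul(-7, Pow(-22, -1)), Mul(7, Pow(-11, -1)))) = Mul(Mul(45, Add(-4, -64)), Add(Mul(-7, Rational(-1, 22)), Mul(7, Rational(-1, 11)))) = Mul(Mul(45, -68), Add(Rational(7, 22), Rational(-7, 11))) = Mul(-3060, Rational(-7, 22)) = Rational(10710, 11)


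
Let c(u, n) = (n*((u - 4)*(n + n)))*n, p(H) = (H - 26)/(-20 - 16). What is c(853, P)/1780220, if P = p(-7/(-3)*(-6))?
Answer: 28300/21629673 ≈ 0.0013084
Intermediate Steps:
p(H) = 13/18 - H/36 (p(H) = (-26 + H)/(-36) = (-26 + H)*(-1/36) = 13/18 - H/36)
P = 10/9 (P = 13/18 - (-7/(-3))*(-6)/36 = 13/18 - (-7*(-1/3))*(-6)/36 = 13/18 - 7*(-6)/108 = 13/18 - 1/36*(-14) = 13/18 + 7/18 = 10/9 ≈ 1.1111)
c(u, n) = 2*n**3*(-4 + u) (c(u, n) = (n*((-4 + u)*(2*n)))*n = (n*(2*n*(-4 + u)))*n = (2*n**2*(-4 + u))*n = 2*n**3*(-4 + u))
c(853, P)/1780220 = (2*(10/9)**3*(-4 + 853))/1780220 = (2*(1000/729)*849)*(1/1780220) = (566000/243)*(1/1780220) = 28300/21629673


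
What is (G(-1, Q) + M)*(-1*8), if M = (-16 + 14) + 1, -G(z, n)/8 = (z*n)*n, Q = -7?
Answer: -3128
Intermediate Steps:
G(z, n) = -8*z*n² (G(z, n) = -8*z*n*n = -8*n*z*n = -8*z*n²)
M = -1 (M = -2 + 1 = -1)
(G(-1, Q) + M)*(-1*8) = (-8*(-1)*(-7)² - 1)*(-1*8) = (-8*(-1)*49 - 1)*(-8) = (392 - 1)*(-8) = 391*(-8) = -3128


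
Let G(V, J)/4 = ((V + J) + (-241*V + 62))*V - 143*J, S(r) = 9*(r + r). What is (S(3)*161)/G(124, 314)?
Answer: -1449/2459012 ≈ -0.00058926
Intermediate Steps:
S(r) = 18*r (S(r) = 9*(2*r) = 18*r)
G(V, J) = -572*J + 4*V*(62 + J - 240*V) (G(V, J) = 4*(((V + J) + (-241*V + 62))*V - 143*J) = 4*(((J + V) + (62 - 241*V))*V - 143*J) = 4*((62 + J - 240*V)*V - 143*J) = 4*(V*(62 + J - 240*V) - 143*J) = 4*(-143*J + V*(62 + J - 240*V)) = -572*J + 4*V*(62 + J - 240*V))
(S(3)*161)/G(124, 314) = ((18*3)*161)/(-960*124² - 572*314 + 248*124 + 4*314*124) = (54*161)/(-960*15376 - 179608 + 30752 + 155744) = 8694/(-14760960 - 179608 + 30752 + 155744) = 8694/(-14754072) = 8694*(-1/14754072) = -1449/2459012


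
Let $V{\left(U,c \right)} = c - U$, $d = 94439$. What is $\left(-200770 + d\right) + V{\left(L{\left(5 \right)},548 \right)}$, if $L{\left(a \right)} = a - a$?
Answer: $-105783$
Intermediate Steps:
$L{\left(a \right)} = 0$
$\left(-200770 + d\right) + V{\left(L{\left(5 \right)},548 \right)} = \left(-200770 + 94439\right) + \left(548 - 0\right) = -106331 + \left(548 + 0\right) = -106331 + 548 = -105783$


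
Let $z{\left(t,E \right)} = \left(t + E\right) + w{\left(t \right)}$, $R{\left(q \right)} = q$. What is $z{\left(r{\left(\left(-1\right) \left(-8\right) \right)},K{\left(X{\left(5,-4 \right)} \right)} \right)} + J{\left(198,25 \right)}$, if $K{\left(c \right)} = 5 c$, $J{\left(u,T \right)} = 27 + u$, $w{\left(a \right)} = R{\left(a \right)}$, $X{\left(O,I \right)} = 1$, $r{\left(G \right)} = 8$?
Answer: $246$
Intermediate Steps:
$w{\left(a \right)} = a$
$z{\left(t,E \right)} = E + 2 t$ ($z{\left(t,E \right)} = \left(t + E\right) + t = \left(E + t\right) + t = E + 2 t$)
$z{\left(r{\left(\left(-1\right) \left(-8\right) \right)},K{\left(X{\left(5,-4 \right)} \right)} \right)} + J{\left(198,25 \right)} = \left(5 \cdot 1 + 2 \cdot 8\right) + \left(27 + 198\right) = \left(5 + 16\right) + 225 = 21 + 225 = 246$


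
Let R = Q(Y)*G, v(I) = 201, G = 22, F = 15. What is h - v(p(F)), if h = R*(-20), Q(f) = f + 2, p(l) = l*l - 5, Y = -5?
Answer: 1119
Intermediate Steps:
p(l) = -5 + l² (p(l) = l² - 5 = -5 + l²)
Q(f) = 2 + f
R = -66 (R = (2 - 5)*22 = -3*22 = -66)
h = 1320 (h = -66*(-20) = 1320)
h - v(p(F)) = 1320 - 1*201 = 1320 - 201 = 1119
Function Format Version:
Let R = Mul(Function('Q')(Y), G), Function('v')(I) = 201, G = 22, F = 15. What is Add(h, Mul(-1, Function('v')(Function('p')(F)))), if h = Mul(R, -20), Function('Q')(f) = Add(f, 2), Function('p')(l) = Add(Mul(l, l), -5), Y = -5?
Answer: 1119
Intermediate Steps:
Function('p')(l) = Add(-5, Pow(l, 2)) (Function('p')(l) = Add(Pow(l, 2), -5) = Add(-5, Pow(l, 2)))
Function('Q')(f) = Add(2, f)
R = -66 (R = Mul(Add(2, -5), 22) = Mul(-3, 22) = -66)
h = 1320 (h = Mul(-66, -20) = 1320)
Add(h, Mul(-1, Function('v')(Function('p')(F)))) = Add(1320, Mul(-1, 201)) = Add(1320, -201) = 1119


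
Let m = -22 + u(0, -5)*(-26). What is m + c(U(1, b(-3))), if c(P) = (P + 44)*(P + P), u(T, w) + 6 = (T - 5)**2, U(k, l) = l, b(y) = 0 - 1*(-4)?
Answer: -132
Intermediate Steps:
b(y) = 4 (b(y) = 0 + 4 = 4)
u(T, w) = -6 + (-5 + T)**2 (u(T, w) = -6 + (T - 5)**2 = -6 + (-5 + T)**2)
c(P) = 2*P*(44 + P) (c(P) = (44 + P)*(2*P) = 2*P*(44 + P))
m = -516 (m = -22 + (-6 + (-5 + 0)**2)*(-26) = -22 + (-6 + (-5)**2)*(-26) = -22 + (-6 + 25)*(-26) = -22 + 19*(-26) = -22 - 494 = -516)
m + c(U(1, b(-3))) = -516 + 2*4*(44 + 4) = -516 + 2*4*48 = -516 + 384 = -132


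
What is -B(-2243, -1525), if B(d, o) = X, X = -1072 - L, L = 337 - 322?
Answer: 1087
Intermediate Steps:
L = 15
X = -1087 (X = -1072 - 1*15 = -1072 - 15 = -1087)
B(d, o) = -1087
-B(-2243, -1525) = -1*(-1087) = 1087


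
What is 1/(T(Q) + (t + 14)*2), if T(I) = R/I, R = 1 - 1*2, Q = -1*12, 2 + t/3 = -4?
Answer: -12/95 ≈ -0.12632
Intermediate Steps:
t = -18 (t = -6 + 3*(-4) = -6 - 12 = -18)
Q = -12
R = -1 (R = 1 - 2 = -1)
T(I) = -1/I
1/(T(Q) + (t + 14)*2) = 1/(-1/(-12) + (-18 + 14)*2) = 1/(-1*(-1/12) - 4*2) = 1/(1/12 - 8) = 1/(-95/12) = -12/95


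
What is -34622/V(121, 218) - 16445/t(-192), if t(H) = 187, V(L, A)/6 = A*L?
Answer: -118599617/1345278 ≈ -88.160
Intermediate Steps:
V(L, A) = 6*A*L (V(L, A) = 6*(A*L) = 6*A*L)
-34622/V(121, 218) - 16445/t(-192) = -34622/(6*218*121) - 16445/187 = -34622/158268 - 16445*1/187 = -34622*1/158268 - 1495/17 = -17311/79134 - 1495/17 = -118599617/1345278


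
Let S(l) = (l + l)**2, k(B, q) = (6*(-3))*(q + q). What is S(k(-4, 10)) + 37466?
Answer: 555866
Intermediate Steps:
k(B, q) = -36*q
S(l) = 4*l**2 (S(l) = (2*l)**2 = 4*l**2)
S(k(-4, 10)) + 37466 = 4*(-36*10)**2 + 37466 = 4*(-360)**2 + 37466 = 4*129600 + 37466 = 518400 + 37466 = 555866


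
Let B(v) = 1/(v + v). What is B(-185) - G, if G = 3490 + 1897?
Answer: -1993191/370 ≈ -5387.0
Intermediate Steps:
B(v) = 1/(2*v)
G = 5387
B(-185) - G = (1/2)/(-185) - 1*5387 = (1/2)*(-1/185) - 5387 = -1/370 - 5387 = -1993191/370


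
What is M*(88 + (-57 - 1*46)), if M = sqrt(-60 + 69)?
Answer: -45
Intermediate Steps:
M = 3 (M = sqrt(9) = 3)
M*(88 + (-57 - 1*46)) = 3*(88 + (-57 - 1*46)) = 3*(88 + (-57 - 46)) = 3*(88 - 103) = 3*(-15) = -45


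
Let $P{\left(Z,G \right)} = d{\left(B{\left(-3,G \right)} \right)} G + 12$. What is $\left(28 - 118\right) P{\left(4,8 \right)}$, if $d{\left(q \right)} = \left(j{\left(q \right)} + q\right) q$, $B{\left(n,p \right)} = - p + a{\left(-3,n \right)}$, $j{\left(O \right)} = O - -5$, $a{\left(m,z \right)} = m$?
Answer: $-135720$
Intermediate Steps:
$j{\left(O \right)} = 5 + O$ ($j{\left(O \right)} = O + 5 = 5 + O$)
$B{\left(n,p \right)} = -3 - p$ ($B{\left(n,p \right)} = - p - 3 = -3 - p$)
$d{\left(q \right)} = q \left(5 + 2 q\right)$ ($d{\left(q \right)} = \left(\left(5 + q\right) + q\right) q = \left(5 + 2 q\right) q = q \left(5 + 2 q\right)$)
$P{\left(Z,G \right)} = 12 + G \left(-1 - 2 G\right) \left(-3 - G\right)$ ($P{\left(Z,G \right)} = \left(-3 - G\right) \left(5 + 2 \left(-3 - G\right)\right) G + 12 = \left(-3 - G\right) \left(5 - \left(6 + 2 G\right)\right) G + 12 = \left(-3 - G\right) \left(-1 - 2 G\right) G + 12 = \left(-1 - 2 G\right) \left(-3 - G\right) G + 12 = G \left(-1 - 2 G\right) \left(-3 - G\right) + 12 = 12 + G \left(-1 - 2 G\right) \left(-3 - G\right)$)
$\left(28 - 118\right) P{\left(4,8 \right)} = \left(28 - 118\right) \left(12 + 8 \left(1 + 2 \cdot 8\right) \left(3 + 8\right)\right) = - 90 \left(12 + 8 \left(1 + 16\right) 11\right) = - 90 \left(12 + 8 \cdot 17 \cdot 11\right) = - 90 \left(12 + 1496\right) = \left(-90\right) 1508 = -135720$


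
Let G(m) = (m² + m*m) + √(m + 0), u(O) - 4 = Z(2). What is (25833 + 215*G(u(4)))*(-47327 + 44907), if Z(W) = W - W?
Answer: -80206060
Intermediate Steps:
Z(W) = 0
u(O) = 4 (u(O) = 4 + 0 = 4)
G(m) = √m + 2*m² (G(m) = (m² + m²) + √m = 2*m² + √m = √m + 2*m²)
(25833 + 215*G(u(4)))*(-47327 + 44907) = (25833 + 215*(√4 + 2*4²))*(-47327 + 44907) = (25833 + 215*(2 + 2*16))*(-2420) = (25833 + 215*(2 + 32))*(-2420) = (25833 + 215*34)*(-2420) = (25833 + 7310)*(-2420) = 33143*(-2420) = -80206060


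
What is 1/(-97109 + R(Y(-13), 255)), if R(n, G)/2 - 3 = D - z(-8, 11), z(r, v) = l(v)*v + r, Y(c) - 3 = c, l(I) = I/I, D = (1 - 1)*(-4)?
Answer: -1/97109 ≈ -1.0298e-5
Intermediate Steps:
D = 0 (D = 0*(-4) = 0)
l(I) = 1
Y(c) = 3 + c
z(r, v) = r + v (z(r, v) = 1*v + r = v + r = r + v)
R(n, G) = 0 (R(n, G) = 6 + 2*(0 - (-8 + 11)) = 6 + 2*(0 - 1*3) = 6 + 2*(0 - 3) = 6 + 2*(-3) = 6 - 6 = 0)
1/(-97109 + R(Y(-13), 255)) = 1/(-97109 + 0) = 1/(-97109) = -1/97109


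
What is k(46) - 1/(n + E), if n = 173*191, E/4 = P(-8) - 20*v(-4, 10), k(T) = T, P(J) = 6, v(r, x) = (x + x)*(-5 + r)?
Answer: 2183481/47467 ≈ 46.000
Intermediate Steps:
v(r, x) = 2*x*(-5 + r) (v(r, x) = (2*x)*(-5 + r) = 2*x*(-5 + r))
E = 14424 (E = 4*(6 - 40*10*(-5 - 4)) = 4*(6 - 40*10*(-9)) = 4*(6 - 20*(-180)) = 4*(6 + 3600) = 4*3606 = 14424)
n = 33043
k(46) - 1/(n + E) = 46 - 1/(33043 + 14424) = 46 - 1/47467 = 2183481/47467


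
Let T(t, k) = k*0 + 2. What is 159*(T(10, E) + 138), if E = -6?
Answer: 22260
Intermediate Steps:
T(t, k) = 2 (T(t, k) = 0 + 2 = 2)
159*(T(10, E) + 138) = 159*(2 + 138) = 159*140 = 22260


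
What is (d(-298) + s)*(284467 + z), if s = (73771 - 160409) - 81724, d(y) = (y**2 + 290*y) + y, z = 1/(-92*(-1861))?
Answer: -2024583393523845/42803 ≈ -4.7300e+10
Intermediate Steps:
z = 1/171212 ≈ 5.8407e-6
d(y) = y**2 + 291*y
s = -168362 (s = -86638 - 81724 = -168362)
(d(-298) + s)*(284467 + z) = (-298*(291 - 298) - 168362)*(284467 + 1/171212) = (-298*(-7) - 168362)*(48704164005/171212) = (2086 - 168362)*(48704164005/171212) = -166276*48704164005/171212 = -2024583393523845/42803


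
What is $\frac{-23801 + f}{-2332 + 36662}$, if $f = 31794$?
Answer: $\frac{7993}{34330} \approx 0.23283$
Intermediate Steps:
$\frac{-23801 + f}{-2332 + 36662} = \frac{-23801 + 31794}{-2332 + 36662} = \frac{7993}{34330}$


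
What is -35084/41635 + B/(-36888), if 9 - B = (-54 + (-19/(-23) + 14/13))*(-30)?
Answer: -122538328981/153071244040 ≈ -0.80053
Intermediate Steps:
B = -464619/299 (B = 9 - (-54 + (-19/(-23) + 14/13))*(-30) = 9 - (-54 + (-19*(-1/23) + 14*(1/13)))*(-30) = 9 - (-54 + (19/23 + 14/13))*(-30) = 9 - (-54 + 569/299)*(-30) = 9 - (-15577)*(-30)/299 = 9 - 1*467310/299 = 9 - 467310/299 = -464619/299 ≈ -1553.9)
-35084/41635 + B/(-36888) = -35084/41635 - 464619/299/(-36888) = -35084*1/41635 - 464619/299*(-1/36888) = -35084/41635 + 154873/3676504 = -122538328981/153071244040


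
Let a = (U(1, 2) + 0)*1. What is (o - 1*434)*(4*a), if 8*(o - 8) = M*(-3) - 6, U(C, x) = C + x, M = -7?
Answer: -10179/2 ≈ -5089.5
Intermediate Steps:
a = 3 (a = ((1 + 2) + 0)*1 = (3 + 0)*1 = 3*1 = 3)
o = 79/8 (o = 8 + (-7*(-3) - 6)/8 = 8 + (21 - 6)/8 = 8 + (1/8)*15 = 8 + 15/8 = 79/8 ≈ 9.8750)
(o - 1*434)*(4*a) = (79/8 - 1*434)*(4*3) = (79/8 - 434)*12 = -3393/8*12 = -10179/2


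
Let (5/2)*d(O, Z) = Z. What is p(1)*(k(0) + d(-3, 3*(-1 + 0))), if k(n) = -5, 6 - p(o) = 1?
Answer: -31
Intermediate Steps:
d(O, Z) = 2*Z/5
p(o) = 5 (p(o) = 6 - 1*1 = 6 - 1 = 5)
p(1)*(k(0) + d(-3, 3*(-1 + 0))) = 5*(-5 + 2*(3*(-1 + 0))/5) = 5*(-5 + 2*(3*(-1))/5) = 5*(-5 + (⅖)*(-3)) = 5*(-5 - 6/5) = 5*(-31/5) = -31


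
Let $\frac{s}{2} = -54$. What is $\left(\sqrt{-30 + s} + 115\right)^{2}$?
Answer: $\left(115 + i \sqrt{138}\right)^{2} \approx 13087.0 + 2701.9 i$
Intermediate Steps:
$s = -108$ ($s = 2 \left(-54\right) = -108$)
$\left(\sqrt{-30 + s} + 115\right)^{2} = \left(\sqrt{-30 - 108} + 115\right)^{2} = \left(\sqrt{-138} + 115\right)^{2} = \left(i \sqrt{138} + 115\right)^{2} = \left(115 + i \sqrt{138}\right)^{2}$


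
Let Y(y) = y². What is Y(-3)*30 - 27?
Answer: 243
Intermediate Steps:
Y(-3)*30 - 27 = (-3)²*30 - 27 = 9*30 - 27 = 270 - 27 = 243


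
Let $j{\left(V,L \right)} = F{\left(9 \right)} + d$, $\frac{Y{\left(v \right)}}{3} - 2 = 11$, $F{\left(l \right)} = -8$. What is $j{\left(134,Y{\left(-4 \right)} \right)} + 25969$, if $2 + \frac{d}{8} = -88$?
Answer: $25241$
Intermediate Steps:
$d = -720$ ($d = -16 + 8 \left(-88\right) = -16 - 704 = -720$)
$Y{\left(v \right)} = 39$ ($Y{\left(v \right)} = 6 + 3 \cdot 11 = 6 + 33 = 39$)
$j{\left(V,L \right)} = -728$ ($j{\left(V,L \right)} = -8 - 720 = -728$)
$j{\left(134,Y{\left(-4 \right)} \right)} + 25969 = -728 + 25969 = 25241$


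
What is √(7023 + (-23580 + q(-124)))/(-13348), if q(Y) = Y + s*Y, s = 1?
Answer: -I*√16805/13348 ≈ -0.0097119*I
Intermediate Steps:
q(Y) = 2*Y (q(Y) = Y + 1*Y = Y + Y = 2*Y)
√(7023 + (-23580 + q(-124)))/(-13348) = √(7023 + (-23580 + 2*(-124)))/(-13348) = √(7023 + (-23580 - 248))*(-1/13348) = √(7023 - 23828)*(-1/13348) = √(-16805)*(-1/13348) = (I*√16805)*(-1/13348) = -I*√16805/13348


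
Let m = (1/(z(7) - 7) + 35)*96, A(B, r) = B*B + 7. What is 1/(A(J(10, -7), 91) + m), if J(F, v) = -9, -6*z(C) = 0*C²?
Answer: 7/24040 ≈ 0.00029118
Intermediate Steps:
z(C) = 0 (z(C) = -0*C² = -⅙*0 = 0)
A(B, r) = 7 + B² (A(B, r) = B² + 7 = 7 + B²)
m = 23424/7 (m = (1/(0 - 7) + 35)*96 = (1/(-7) + 35)*96 = (-⅐ + 35)*96 = (244/7)*96 = 23424/7 ≈ 3346.3)
1/(A(J(10, -7), 91) + m) = 1/((7 + (-9)²) + 23424/7) = 1/((7 + 81) + 23424/7) = 1/(88 + 23424/7) = 1/(24040/7) = 7/24040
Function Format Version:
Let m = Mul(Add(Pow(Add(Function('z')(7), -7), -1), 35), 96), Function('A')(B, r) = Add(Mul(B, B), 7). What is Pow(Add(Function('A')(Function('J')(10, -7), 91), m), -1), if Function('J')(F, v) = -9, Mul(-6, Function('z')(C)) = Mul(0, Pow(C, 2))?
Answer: Rational(7, 24040) ≈ 0.00029118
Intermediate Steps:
Function('z')(C) = 0 (Function('z')(C) = Mul(Rational(-1, 6), Mul(0, Pow(C, 2))) = Mul(Rational(-1, 6), 0) = 0)
Function('A')(B, r) = Add(7, Pow(B, 2)) (Function('A')(B, r) = Add(Pow(B, 2), 7) = Add(7, Pow(B, 2)))
m = Rational(23424, 7) (m = Mul(Add(Pow(Add(0, -7), -1), 35), 96) = Mul(Add(Pow(-7, -1), 35), 96) = Mul(Add(Rational(-1, 7), 35), 96) = Mul(Rational(244, 7), 96) = Rational(23424, 7) ≈ 3346.3)
Pow(Add(Function('A')(Function('J')(10, -7), 91), m), -1) = Pow(Add(Add(7, Pow(-9, 2)), Rational(23424, 7)), -1) = Pow(Add(Add(7, 81), Rational(23424, 7)), -1) = Pow(Add(88, Rational(23424, 7)), -1) = Pow(Rational(24040, 7), -1) = Rational(7, 24040)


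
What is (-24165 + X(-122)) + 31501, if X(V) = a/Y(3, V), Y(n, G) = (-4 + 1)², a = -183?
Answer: 21947/3 ≈ 7315.7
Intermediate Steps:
Y(n, G) = 9 (Y(n, G) = (-3)² = 9)
X(V) = -61/3 (X(V) = -183/9 = -183*⅑ = -61/3)
(-24165 + X(-122)) + 31501 = (-24165 - 61/3) + 31501 = -72556/3 + 31501 = 21947/3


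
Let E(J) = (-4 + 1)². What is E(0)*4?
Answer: 36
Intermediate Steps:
E(J) = 9 (E(J) = (-3)² = 9)
E(0)*4 = 9*4 = 36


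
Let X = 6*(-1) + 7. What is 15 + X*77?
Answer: 92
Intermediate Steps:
X = 1 (X = -6 + 7 = 1)
15 + X*77 = 15 + 1*77 = 15 + 77 = 92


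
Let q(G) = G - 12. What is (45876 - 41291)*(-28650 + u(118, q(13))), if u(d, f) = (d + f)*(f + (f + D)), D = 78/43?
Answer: -5559009890/43 ≈ -1.2928e+8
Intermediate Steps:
q(G) = -12 + G
D = 78/43 (D = 78*(1/43) = 78/43 ≈ 1.8140)
u(d, f) = (78/43 + 2*f)*(d + f) (u(d, f) = (d + f)*(f + (f + 78/43)) = (d + f)*(f + (78/43 + f)) = (d + f)*(78/43 + 2*f) = (78/43 + 2*f)*(d + f))
(45876 - 41291)*(-28650 + u(118, q(13))) = (45876 - 41291)*(-28650 + (2*(-12 + 13)**2 + (78/43)*118 + 78*(-12 + 13)/43 + 2*118*(-12 + 13))) = 4585*(-28650 + (2*1**2 + 9204/43 + (78/43)*1 + 2*118*1)) = 4585*(-28650 + (2*1 + 9204/43 + 78/43 + 236)) = 4585*(-28650 + (2 + 9204/43 + 78/43 + 236)) = 4585*(-28650 + 19516/43) = 4585*(-1212434/43) = -5559009890/43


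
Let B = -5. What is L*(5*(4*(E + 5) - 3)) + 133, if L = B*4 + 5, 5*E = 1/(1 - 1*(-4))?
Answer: -1154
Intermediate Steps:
E = 1/25 (E = 1/(5*(1 - 1*(-4))) = 1/(5*(1 + 4)) = (1/5)/5 = (1/5)*(1/5) = 1/25 ≈ 0.040000)
L = -15 (L = -5*4 + 5 = -20 + 5 = -15)
L*(5*(4*(E + 5) - 3)) + 133 = -75*(4*(1/25 + 5) - 3) + 133 = -75*(4*(126/25) - 3) + 133 = -75*(504/25 - 3) + 133 = -75*429/25 + 133 = -15*429/5 + 133 = -1287 + 133 = -1154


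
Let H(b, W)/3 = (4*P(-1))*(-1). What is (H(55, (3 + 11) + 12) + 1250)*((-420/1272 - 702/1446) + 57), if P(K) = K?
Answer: 905664835/12773 ≈ 70905.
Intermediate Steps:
H(b, W) = 12 (H(b, W) = 3*((4*(-1))*(-1)) = 3*(-4*(-1)) = 3*4 = 12)
(H(55, (3 + 11) + 12) + 1250)*((-420/1272 - 702/1446) + 57) = (12 + 1250)*((-420/1272 - 702/1446) + 57) = 1262*((-420*1/1272 - 702*1/1446) + 57) = 1262*((-35/106 - 117/241) + 57) = 1262*(-20837/25546 + 57) = 1262*(1435285/25546) = 905664835/12773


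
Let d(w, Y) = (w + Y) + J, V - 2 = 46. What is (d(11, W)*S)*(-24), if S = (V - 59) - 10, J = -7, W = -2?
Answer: 1008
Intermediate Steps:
V = 48 (V = 2 + 46 = 48)
d(w, Y) = -7 + Y + w (d(w, Y) = (w + Y) - 7 = (Y + w) - 7 = -7 + Y + w)
S = -21 (S = (48 - 59) - 10 = -11 - 10 = -21)
(d(11, W)*S)*(-24) = ((-7 - 2 + 11)*(-21))*(-24) = (2*(-21))*(-24) = -42*(-24) = 1008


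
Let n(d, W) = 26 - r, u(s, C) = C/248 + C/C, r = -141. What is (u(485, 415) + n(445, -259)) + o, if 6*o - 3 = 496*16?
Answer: 1110673/744 ≈ 1492.8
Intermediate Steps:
u(s, C) = 1 + C/248 (u(s, C) = C*(1/248) + 1 = C/248 + 1 = 1 + C/248)
n(d, W) = 167 (n(d, W) = 26 - 1*(-141) = 26 + 141 = 167)
o = 7939/6 (o = ½ + (496*16)/6 = ½ + (⅙)*7936 = ½ + 3968/3 = 7939/6 ≈ 1323.2)
(u(485, 415) + n(445, -259)) + o = ((1 + (1/248)*415) + 167) + 7939/6 = ((1 + 415/248) + 167) + 7939/6 = (663/248 + 167) + 7939/6 = 42079/248 + 7939/6 = 1110673/744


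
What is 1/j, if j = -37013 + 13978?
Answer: -1/23035 ≈ -4.3412e-5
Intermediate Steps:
j = -23035
1/j = 1/(-23035) = -1/23035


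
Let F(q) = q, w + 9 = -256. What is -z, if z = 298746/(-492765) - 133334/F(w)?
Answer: -624982484/1243645 ≈ -502.54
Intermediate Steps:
w = -265 (w = -9 - 256 = -265)
z = 624982484/1243645 (z = 298746/(-492765) - 133334/(-265) = 298746*(-1/492765) - 133334*(-1/265) = -14226/23465 + 133334/265 = 624982484/1243645 ≈ 502.54)
-z = -1*624982484/1243645 = -624982484/1243645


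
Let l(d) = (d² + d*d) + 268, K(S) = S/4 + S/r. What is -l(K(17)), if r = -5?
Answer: -53889/200 ≈ -269.44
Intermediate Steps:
K(S) = S/20 (K(S) = S/4 + S/(-5) = S*(¼) + S*(-⅕) = S/4 - S/5 = S/20)
l(d) = 268 + 2*d² (l(d) = (d² + d²) + 268 = 2*d² + 268 = 268 + 2*d²)
-l(K(17)) = -(268 + 2*((1/20)*17)²) = -(268 + 2*(17/20)²) = -(268 + 2*(289/400)) = -(268 + 289/200) = -1*53889/200 = -53889/200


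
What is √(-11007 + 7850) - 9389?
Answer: -9389 + I*√3157 ≈ -9389.0 + 56.187*I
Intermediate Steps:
√(-11007 + 7850) - 9389 = √(-3157) - 9389 = I*√3157 - 9389 = -9389 + I*√3157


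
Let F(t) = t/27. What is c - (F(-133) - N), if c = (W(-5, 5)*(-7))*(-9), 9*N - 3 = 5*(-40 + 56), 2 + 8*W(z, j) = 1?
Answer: 1355/216 ≈ 6.2731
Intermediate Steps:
W(z, j) = -1/8 (W(z, j) = -1/4 + (1/8)*1 = -1/4 + 1/8 = -1/8)
N = 83/9 (N = 1/3 + (5*(-40 + 56))/9 = 1/3 + (5*16)/9 = 1/3 + (1/9)*80 = 1/3 + 80/9 = 83/9 ≈ 9.2222)
F(t) = t/27 (F(t) = t*(1/27) = t/27)
c = -63/8 (c = -1/8*(-7)*(-9) = (7/8)*(-9) = -63/8 ≈ -7.8750)
c - (F(-133) - N) = -63/8 - ((1/27)*(-133) - 1*83/9) = -63/8 - (-133/27 - 83/9) = -63/8 - 1*(-382/27) = -63/8 + 382/27 = 1355/216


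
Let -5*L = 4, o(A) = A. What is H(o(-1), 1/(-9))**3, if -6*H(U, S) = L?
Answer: 8/3375 ≈ 0.0023704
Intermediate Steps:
L = -4/5 (L = -1/5*4 = -4/5 ≈ -0.80000)
H(U, S) = 2/15 (H(U, S) = -1/6*(-4/5) = 2/15)
H(o(-1), 1/(-9))**3 = (2/15)**3 = 8/3375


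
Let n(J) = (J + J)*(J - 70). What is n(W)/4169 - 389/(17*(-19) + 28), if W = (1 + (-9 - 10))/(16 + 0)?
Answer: 53406407/39355360 ≈ 1.3570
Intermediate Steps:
W = -9/8 (W = (1 - 19)/16 = -18*1/16 = -9/8 ≈ -1.1250)
n(J) = 2*J*(-70 + J) (n(J) = (2*J)*(-70 + J) = 2*J*(-70 + J))
n(W)/4169 - 389/(17*(-19) + 28) = (2*(-9/8)*(-70 - 9/8))/4169 - 389/(17*(-19) + 28) = (2*(-9/8)*(-569/8))*(1/4169) - 389/(-323 + 28) = (5121/32)*(1/4169) - 389/(-295) = 5121/133408 - 389*(-1/295) = 5121/133408 + 389/295 = 53406407/39355360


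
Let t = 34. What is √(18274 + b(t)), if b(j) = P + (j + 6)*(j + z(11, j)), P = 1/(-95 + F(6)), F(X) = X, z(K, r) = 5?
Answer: 35*√128249/89 ≈ 140.83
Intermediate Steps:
P = -1/89 (P = 1/(-95 + 6) = 1/(-89) = -1/89 ≈ -0.011236)
b(j) = -1/89 + (5 + j)*(6 + j) (b(j) = -1/89 + (j + 6)*(j + 5) = -1/89 + (6 + j)*(5 + j) = -1/89 + (5 + j)*(6 + j))
√(18274 + b(t)) = √(18274 + (2669/89 + 34² + 11*34)) = √(18274 + (2669/89 + 1156 + 374)) = √(18274 + 138839/89) = √(1765225/89) = 35*√128249/89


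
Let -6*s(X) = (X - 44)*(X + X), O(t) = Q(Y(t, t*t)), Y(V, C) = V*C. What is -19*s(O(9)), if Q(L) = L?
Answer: 3162645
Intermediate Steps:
Y(V, C) = C*V
O(t) = t³ (O(t) = (t*t)*t = t²*t = t³)
s(X) = -X*(-44 + X)/3 (s(X) = -(X - 44)*(X + X)/6 = -(-44 + X)*2*X/6 = -X*(-44 + X)/3)
-19*s(O(9)) = -19*9³*(44 - 1*9³)/3 = -19*729*(44 - 1*729)/3 = -19*729*(44 - 729)/3 = -19*729*(-685)/3 = -19*(-166455) = 3162645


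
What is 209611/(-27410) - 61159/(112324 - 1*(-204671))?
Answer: -1946343061/248252370 ≈ -7.8402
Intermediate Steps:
209611/(-27410) - 61159/(112324 - 1*(-204671)) = 209611*(-1/27410) - 61159/(112324 + 204671) = -209611/27410 - 61159/316995 = -209611/27410 - 61159*1/316995 = -209611/27410 - 8737/45285 = -1946343061/248252370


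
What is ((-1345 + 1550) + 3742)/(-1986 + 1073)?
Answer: -3947/913 ≈ -4.3231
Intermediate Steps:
((-1345 + 1550) + 3742)/(-1986 + 1073) = (205 + 3742)/(-913) = 3947*(-1/913) = -3947/913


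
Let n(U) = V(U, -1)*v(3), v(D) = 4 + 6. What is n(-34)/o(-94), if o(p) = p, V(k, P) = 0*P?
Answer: 0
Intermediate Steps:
V(k, P) = 0
v(D) = 10
n(U) = 0 (n(U) = 0*10 = 0)
n(-34)/o(-94) = 0/(-94) = 0*(-1/94) = 0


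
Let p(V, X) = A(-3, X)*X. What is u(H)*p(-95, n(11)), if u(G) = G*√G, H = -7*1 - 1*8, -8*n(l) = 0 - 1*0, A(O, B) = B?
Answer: 0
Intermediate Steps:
n(l) = 0 (n(l) = -(0 - 1*0)/8 = -(0 + 0)/8 = -⅛*0 = 0)
H = -15 (H = -7 - 8 = -15)
p(V, X) = X² (p(V, X) = X*X = X²)
u(G) = G^(3/2)
u(H)*p(-95, n(11)) = (-15)^(3/2)*0² = -15*I*√15*0 = 0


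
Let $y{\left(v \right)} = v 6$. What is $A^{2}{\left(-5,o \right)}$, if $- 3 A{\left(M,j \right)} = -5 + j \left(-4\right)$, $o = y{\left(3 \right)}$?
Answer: $\frac{5929}{9} \approx 658.78$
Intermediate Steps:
$y{\left(v \right)} = 6 v$
$o = 18$ ($o = 6 \cdot 3 = 18$)
$A{\left(M,j \right)} = \frac{5}{3} + \frac{4 j}{3}$ ($A{\left(M,j \right)} = - \frac{-5 + j \left(-4\right)}{3} = - \frac{-5 - 4 j}{3} = \frac{5}{3} + \frac{4 j}{3}$)
$A^{2}{\left(-5,o \right)} = \left(\frac{5}{3} + \frac{4}{3} \cdot 18\right)^{2} = \left(\frac{5}{3} + 24\right)^{2} = \left(\frac{77}{3}\right)^{2} = \frac{5929}{9}$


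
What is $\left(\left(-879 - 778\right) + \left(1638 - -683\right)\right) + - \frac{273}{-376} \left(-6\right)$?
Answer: $\frac{124013}{188} \approx 659.64$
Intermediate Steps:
$\left(\left(-879 - 778\right) + \left(1638 - -683\right)\right) + - \frac{273}{-376} \left(-6\right) = \left(\left(-879 - 778\right) + \left(1638 + 683\right)\right) + \left(-273\right) \left(- \frac{1}{376}\right) \left(-6\right) = \left(-1657 + 2321\right) + \frac{273}{376} \left(-6\right) = 664 - \frac{819}{188} = \frac{124013}{188}$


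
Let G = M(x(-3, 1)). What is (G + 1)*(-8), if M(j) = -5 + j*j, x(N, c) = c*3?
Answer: -40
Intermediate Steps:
x(N, c) = 3*c
M(j) = -5 + j²
G = 4 (G = -5 + (3*1)² = -5 + 3² = -5 + 9 = 4)
(G + 1)*(-8) = (4 + 1)*(-8) = 5*(-8) = -40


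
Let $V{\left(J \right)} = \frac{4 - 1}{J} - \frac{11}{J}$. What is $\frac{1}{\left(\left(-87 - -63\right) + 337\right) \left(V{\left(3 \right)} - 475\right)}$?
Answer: $- \frac{3}{448529} \approx -6.6885 \cdot 10^{-6}$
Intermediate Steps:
$V{\left(J \right)} = - \frac{8}{J}$ ($V{\left(J \right)} = \frac{3}{J} - \frac{11}{J} = - \frac{8}{J}$)
$\frac{1}{\left(\left(-87 - -63\right) + 337\right) \left(V{\left(3 \right)} - 475\right)} = \frac{1}{\left(\left(-87 - -63\right) + 337\right) \left(- \frac{8}{3} - 475\right)} = \frac{1}{\left(\left(-87 + 63\right) + 337\right) \left(\left(-8\right) \frac{1}{3} - 475\right)} = \frac{1}{\left(-24 + 337\right) \left(- \frac{8}{3} - 475\right)} = \frac{1}{313 \left(- \frac{1433}{3}\right)} = \frac{1}{- \frac{448529}{3}} = - \frac{3}{448529}$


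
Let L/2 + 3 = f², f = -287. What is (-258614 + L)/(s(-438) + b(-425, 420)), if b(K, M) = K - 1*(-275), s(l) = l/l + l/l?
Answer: 46941/74 ≈ 634.34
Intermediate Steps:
s(l) = 2 (s(l) = 1 + 1 = 2)
b(K, M) = 275 + K (b(K, M) = K + 275 = 275 + K)
L = 164732 (L = -6 + 2*(-287)² = -6 + 2*82369 = -6 + 164738 = 164732)
(-258614 + L)/(s(-438) + b(-425, 420)) = (-258614 + 164732)/(2 + (275 - 425)) = -93882/(2 - 150) = -93882/(-148) = -93882*(-1/148) = 46941/74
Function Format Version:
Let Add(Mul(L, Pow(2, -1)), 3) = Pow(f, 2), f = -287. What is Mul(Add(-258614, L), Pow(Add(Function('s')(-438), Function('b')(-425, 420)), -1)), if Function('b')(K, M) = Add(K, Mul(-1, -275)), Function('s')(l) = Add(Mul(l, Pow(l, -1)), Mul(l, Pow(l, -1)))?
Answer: Rational(46941, 74) ≈ 634.34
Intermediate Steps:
Function('s')(l) = 2 (Function('s')(l) = Add(1, 1) = 2)
Function('b')(K, M) = Add(275, K) (Function('b')(K, M) = Add(K, 275) = Add(275, K))
L = 164732 (L = Add(-6, Mul(2, Pow(-287, 2))) = Add(-6, Mul(2, 82369)) = Add(-6, 164738) = 164732)
Mul(Add(-258614, L), Pow(Add(Function('s')(-438), Function('b')(-425, 420)), -1)) = Mul(Add(-258614, 164732), Pow(Add(2, Add(275, -425)), -1)) = Mul(-93882, Pow(Add(2, -150), -1)) = Mul(-93882, Pow(-148, -1)) = Mul(-93882, Rational(-1, 148)) = Rational(46941, 74)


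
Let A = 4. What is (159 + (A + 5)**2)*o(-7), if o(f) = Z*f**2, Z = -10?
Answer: -117600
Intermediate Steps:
o(f) = -10*f**2
(159 + (A + 5)**2)*o(-7) = (159 + (4 + 5)**2)*(-10*(-7)**2) = (159 + 9**2)*(-10*49) = (159 + 81)*(-490) = 240*(-490) = -117600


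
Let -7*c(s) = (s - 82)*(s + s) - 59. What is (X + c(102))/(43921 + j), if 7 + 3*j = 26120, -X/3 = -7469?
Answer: 114621/276283 ≈ 0.41487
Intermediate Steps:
X = 22407 (X = -3*(-7469) = 22407)
c(s) = 59/7 - 2*s*(-82 + s)/7 (c(s) = -((s - 82)*(s + s) - 59)/7 = -((-82 + s)*(2*s) - 59)/7 = -(2*s*(-82 + s) - 59)/7 = -(-59 + 2*s*(-82 + s))/7 = 59/7 - 2*s*(-82 + s)/7)
j = 26113/3 (j = -7/3 + (1/3)*26120 = -7/3 + 26120/3 = 26113/3 ≈ 8704.3)
(X + c(102))/(43921 + j) = (22407 + (59/7 - 2/7*102**2 + (164/7)*102))/(43921 + 26113/3) = (22407 + (59/7 - 2/7*10404 + 16728/7))/(157876/3) = (22407 + (59/7 - 20808/7 + 16728/7))*(3/157876) = (22407 - 4021/7)*(3/157876) = (152828/7)*(3/157876) = 114621/276283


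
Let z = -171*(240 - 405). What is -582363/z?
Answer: -21569/1045 ≈ -20.640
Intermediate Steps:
z = 28215 (z = -171*(-165) = 28215)
-582363/z = -582363/28215 = -582363*1/28215 = -21569/1045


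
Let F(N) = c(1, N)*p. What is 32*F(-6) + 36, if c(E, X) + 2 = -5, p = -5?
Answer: 1156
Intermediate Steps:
c(E, X) = -7 (c(E, X) = -2 - 5 = -7)
F(N) = 35 (F(N) = -7*(-5) = 35)
32*F(-6) + 36 = 32*35 + 36 = 1120 + 36 = 1156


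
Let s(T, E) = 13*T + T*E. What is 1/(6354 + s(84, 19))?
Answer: 1/9042 ≈ 0.00011060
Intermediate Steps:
s(T, E) = 13*T + E*T
1/(6354 + s(84, 19)) = 1/(6354 + 84*(13 + 19)) = 1/(6354 + 84*32) = 1/(6354 + 2688) = 1/9042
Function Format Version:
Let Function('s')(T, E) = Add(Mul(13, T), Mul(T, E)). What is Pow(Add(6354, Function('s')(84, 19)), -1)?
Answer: Rational(1, 9042) ≈ 0.00011060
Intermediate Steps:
Function('s')(T, E) = Add(Mul(13, T), Mul(E, T))
Pow(Add(6354, Function('s')(84, 19)), -1) = Pow(Add(6354, Mul(84, Add(13, 19))), -1) = Pow(Add(6354, Mul(84, 32)), -1) = Pow(Add(6354, 2688), -1) = Pow(9042, -1) = Rational(1, 9042)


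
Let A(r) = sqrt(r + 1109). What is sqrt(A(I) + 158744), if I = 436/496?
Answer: sqrt(610211936 + 310*sqrt(170655))/62 ≈ 398.47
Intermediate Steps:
I = 109/124 (I = 436*(1/496) = 109/124 ≈ 0.87903)
A(r) = sqrt(1109 + r)
sqrt(A(I) + 158744) = sqrt(sqrt(1109 + 109/124) + 158744) = sqrt(sqrt(137625/124) + 158744) = sqrt(5*sqrt(170655)/62 + 158744) = sqrt(158744 + 5*sqrt(170655)/62)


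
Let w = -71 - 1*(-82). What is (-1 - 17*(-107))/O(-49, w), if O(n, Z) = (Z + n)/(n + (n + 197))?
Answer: -89991/19 ≈ -4736.4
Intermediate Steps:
w = 11 (w = -71 + 82 = 11)
O(n, Z) = (Z + n)/(197 + 2*n) (O(n, Z) = (Z + n)/(n + (197 + n)) = (Z + n)/(197 + 2*n))
(-1 - 17*(-107))/O(-49, w) = (-1 - 17*(-107))/(((11 - 49)/(197 + 2*(-49)))) = (-1 + 1819)/((-38/(197 - 98))) = 1818/((-38/99)) = 1818/(((1/99)*(-38))) = 1818/(-38/99) = 1818*(-99/38) = -89991/19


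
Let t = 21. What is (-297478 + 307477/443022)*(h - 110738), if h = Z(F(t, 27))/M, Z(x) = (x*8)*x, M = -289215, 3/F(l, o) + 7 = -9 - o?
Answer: 144523933664348803207207/4387218438755 ≈ 3.2942e+10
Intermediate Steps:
F(l, o) = 3/(-16 - o) (F(l, o) = 3/(-7 + (-9 - o)) = 3/(-16 - o))
Z(x) = 8*x**2 (Z(x) = (8*x)*x = 8*x**2)
h = -8/59417615 (h = (8*(-3/(16 + 27))**2)/(-289215) = (8*(-3/43)**2)*(-1/289215) = (8*(9/1849))*(-1/289215) = (72/1849)*(-1/289215) = -8/59417615 ≈ -1.3464e-7)
(-297478 + 307477/443022)*(h - 110738) = (-297478 + 307477/443022)*(-8/59417615 - 110738) = (-297478 + 307477*(1/443022))*(-6579787849878/59417615) = (-297478 + 307477/443022)*(-6579787849878/59417615) = -131788991039/443022*(-6579787849878/59417615) = 144523933664348803207207/4387218438755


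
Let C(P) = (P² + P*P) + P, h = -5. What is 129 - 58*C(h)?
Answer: -2481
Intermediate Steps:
C(P) = P + 2*P² (C(P) = (P² + P²) + P = 2*P² + P = P + 2*P²)
129 - 58*C(h) = 129 - (-290)*(1 + 2*(-5)) = 129 - (-290)*(1 - 10) = 129 - (-290)*(-9) = 129 - 58*45 = 129 - 2610 = -2481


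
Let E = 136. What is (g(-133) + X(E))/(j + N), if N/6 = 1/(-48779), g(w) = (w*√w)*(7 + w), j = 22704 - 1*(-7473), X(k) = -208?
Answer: -10146032/1472003877 + 272479494*I*√133/490667959 ≈ -0.0068927 + 6.4043*I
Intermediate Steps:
j = 30177 (j = 22704 + 7473 = 30177)
g(w) = w^(3/2)*(7 + w)
N = -6/48779 (N = 6/(-48779) = 6*(-1/48779) = -6/48779 ≈ -0.00012300)
(g(-133) + X(E))/(j + N) = ((-133)^(3/2)*(7 - 133) - 208)/(30177 - 6/48779) = (-133*I*√133*(-126) - 208)/(1472003877/48779) = (16758*I*√133 - 208)*(48779/1472003877) = (-208 + 16758*I*√133)*(48779/1472003877) = -10146032/1472003877 + 272479494*I*√133/490667959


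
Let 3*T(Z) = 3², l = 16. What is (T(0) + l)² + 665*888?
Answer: 590881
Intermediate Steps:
T(Z) = 3 (T(Z) = (⅓)*3² = (⅓)*9 = 3)
(T(0) + l)² + 665*888 = (3 + 16)² + 665*888 = 19² + 590520 = 361 + 590520 = 590881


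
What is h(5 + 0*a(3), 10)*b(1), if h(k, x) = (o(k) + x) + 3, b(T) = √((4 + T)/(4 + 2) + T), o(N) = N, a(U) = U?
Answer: 3*√66 ≈ 24.372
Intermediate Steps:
b(T) = √(⅔ + 7*T/6) (b(T) = √((4 + T)/6 + T) = √((4 + T)*(⅙) + T) = √((⅔ + T/6) + T) = √(⅔ + 7*T/6))
h(k, x) = 3 + k + x (h(k, x) = (k + x) + 3 = 3 + k + x)
h(5 + 0*a(3), 10)*b(1) = (3 + (5 + 0*3) + 10)*(√(24 + 42*1)/6) = (3 + (5 + 0) + 10)*(√(24 + 42)/6) = (3 + 5 + 10)*(√66/6) = 18*(√66/6) = 3*√66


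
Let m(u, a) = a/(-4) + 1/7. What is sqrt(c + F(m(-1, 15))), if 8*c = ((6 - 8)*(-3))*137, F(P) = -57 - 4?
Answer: sqrt(167)/2 ≈ 6.4614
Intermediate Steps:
m(u, a) = 1/7 - a/4 (m(u, a) = a*(-1/4) + 1*(1/7) = -a/4 + 1/7 = 1/7 - a/4)
F(P) = -61
c = 411/4 (c = (((6 - 8)*(-3))*137)/8 = (-2*(-3)*137)/8 = (6*137)/8 = (1/8)*822 = 411/4 ≈ 102.75)
sqrt(c + F(m(-1, 15))) = sqrt(411/4 - 61) = sqrt(167/4) = sqrt(167)/2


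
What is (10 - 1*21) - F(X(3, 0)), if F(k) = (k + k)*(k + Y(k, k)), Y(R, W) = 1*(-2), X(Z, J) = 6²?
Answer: -2459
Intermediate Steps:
X(Z, J) = 36
Y(R, W) = -2
F(k) = 2*k*(-2 + k) (F(k) = (k + k)*(k - 2) = (2*k)*(-2 + k) = 2*k*(-2 + k))
(10 - 1*21) - F(X(3, 0)) = (10 - 1*21) - 2*36*(-2 + 36) = (10 - 21) - 2*36*34 = -11 - 1*2448 = -11 - 2448 = -2459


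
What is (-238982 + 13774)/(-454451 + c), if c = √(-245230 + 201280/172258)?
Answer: 8814958703592232/17787874118570759 + 675624*I*√202128628454430/17787874118570759 ≈ 0.49556 + 0.00054*I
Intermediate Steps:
c = 3*I*√202128628454430/86129 (c = √(-245230 + 201280*(1/172258)) = √(-245230 + 100640/86129) = √(-21121314030/86129) = 3*I*√202128628454430/86129 ≈ 495.21*I)
(-238982 + 13774)/(-454451 + c) = (-238982 + 13774)/(-454451 + 3*I*√202128628454430/86129) = -225208/(-454451 + 3*I*√202128628454430/86129)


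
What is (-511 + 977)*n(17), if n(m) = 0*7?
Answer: 0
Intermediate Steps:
n(m) = 0
(-511 + 977)*n(17) = (-511 + 977)*0 = 466*0 = 0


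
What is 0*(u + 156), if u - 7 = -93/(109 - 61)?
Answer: 0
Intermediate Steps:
u = 81/16 (u = 7 - 93/(109 - 61) = 7 - 93/48 = 7 - 93*1/48 = 7 - 31/16 = 81/16 ≈ 5.0625)
0*(u + 156) = 0*(81/16 + 156) = 0*(2577/16) = 0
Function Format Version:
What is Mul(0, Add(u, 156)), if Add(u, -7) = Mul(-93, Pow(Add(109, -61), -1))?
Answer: 0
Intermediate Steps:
u = Rational(81, 16) (u = Add(7, Mul(-93, Pow(Add(109, -61), -1))) = Add(7, Mul(-93, Pow(48, -1))) = Add(7, Mul(-93, Rational(1, 48))) = Add(7, Rational(-31, 16)) = Rational(81, 16) ≈ 5.0625)
Mul(0, Add(u, 156)) = Mul(0, Add(Rational(81, 16), 156)) = Mul(0, Rational(2577, 16)) = 0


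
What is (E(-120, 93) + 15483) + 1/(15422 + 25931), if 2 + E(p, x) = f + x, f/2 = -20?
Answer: 642377503/41353 ≈ 15534.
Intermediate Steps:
f = -40 (f = 2*(-20) = -40)
E(p, x) = -42 + x (E(p, x) = -2 + (-40 + x) = -42 + x)
(E(-120, 93) + 15483) + 1/(15422 + 25931) = ((-42 + 93) + 15483) + 1/(15422 + 25931) = (51 + 15483) + 1/41353 = 15534 + 1/41353 = 642377503/41353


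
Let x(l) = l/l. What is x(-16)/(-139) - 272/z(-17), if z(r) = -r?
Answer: -2225/139 ≈ -16.007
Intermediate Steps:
x(l) = 1
x(-16)/(-139) - 272/z(-17) = 1/(-139) - 272/((-1*(-17))) = 1*(-1/139) - 272/17 = -1/139 - 272*1/17 = -1/139 - 16 = -2225/139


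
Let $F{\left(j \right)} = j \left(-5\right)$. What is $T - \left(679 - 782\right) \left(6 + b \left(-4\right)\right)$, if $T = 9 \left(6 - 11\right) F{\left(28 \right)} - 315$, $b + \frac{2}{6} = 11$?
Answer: $\frac{6625}{3} \approx 2208.3$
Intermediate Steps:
$b = \frac{32}{3}$ ($b = - \frac{1}{3} + 11 = \frac{32}{3} \approx 10.667$)
$F{\left(j \right)} = - 5 j$
$T = 5985$ ($T = 9 \left(6 - 11\right) \left(\left(-5\right) 28\right) - 315 = 9 \left(-5\right) \left(-140\right) - 315 = \left(-45\right) \left(-140\right) - 315 = 6300 - 315 = 5985$)
$T - \left(679 - 782\right) \left(6 + b \left(-4\right)\right) = 5985 - \left(679 - 782\right) \left(6 + \frac{32}{3} \left(-4\right)\right) = 5985 - - 103 \left(6 - \frac{128}{3}\right) = 5985 - \left(-103\right) \left(- \frac{110}{3}\right) = 5985 - \frac{11330}{3} = \frac{6625}{3}$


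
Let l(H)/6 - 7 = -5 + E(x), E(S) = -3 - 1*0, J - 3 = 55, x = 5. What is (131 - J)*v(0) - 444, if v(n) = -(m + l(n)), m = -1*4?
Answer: 286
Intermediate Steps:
J = 58 (J = 3 + 55 = 58)
m = -4
E(S) = -3 (E(S) = -3 + 0 = -3)
l(H) = -6 (l(H) = 42 + 6*(-5 - 3) = 42 + 6*(-8) = 42 - 48 = -6)
v(n) = 10 (v(n) = -(-4 - 6) = -1*(-10) = 10)
(131 - J)*v(0) - 444 = (131 - 1*58)*10 - 444 = (131 - 58)*10 - 444 = 73*10 - 444 = 730 - 444 = 286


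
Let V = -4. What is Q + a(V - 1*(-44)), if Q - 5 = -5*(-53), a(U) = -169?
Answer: 101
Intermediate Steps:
Q = 270 (Q = 5 - 5*(-53) = 5 + 265 = 270)
Q + a(V - 1*(-44)) = 270 - 169 = 101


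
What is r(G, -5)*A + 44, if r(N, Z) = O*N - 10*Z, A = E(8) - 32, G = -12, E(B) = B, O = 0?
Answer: -1156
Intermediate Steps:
A = -24 (A = 8 - 32 = -24)
r(N, Z) = -10*Z (r(N, Z) = 0*N - 10*Z = 0 - 10*Z = -10*Z)
r(G, -5)*A + 44 = -10*(-5)*(-24) + 44 = 50*(-24) + 44 = -1200 + 44 = -1156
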